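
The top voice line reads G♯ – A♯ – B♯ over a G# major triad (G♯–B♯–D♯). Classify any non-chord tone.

A♯ is a passing tone.

The harmony at that moment is G♯ major triad (G♯, B♯, D♯); A♯ is not a chord tone.
It is approached by step up from G♯ and left by step up to B♯.
Step in, step out in the same direction — a passing tone.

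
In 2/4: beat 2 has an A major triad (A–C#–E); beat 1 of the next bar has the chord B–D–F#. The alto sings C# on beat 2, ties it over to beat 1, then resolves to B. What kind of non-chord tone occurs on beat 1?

The harmony at that moment is B minor triad (B, D, F#); C# is not a chord tone.
It is held over (the same pitch as the preceding C#) and left by step down to B.
Held over from the previous chord and resolving down by step — a suspension.

Suspension.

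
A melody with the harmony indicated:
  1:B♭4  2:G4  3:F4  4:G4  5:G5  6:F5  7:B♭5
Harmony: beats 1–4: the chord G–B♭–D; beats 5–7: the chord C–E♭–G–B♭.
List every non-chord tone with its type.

The harmony at that moment is G minor triad (G, B♭, D); F4 is not a chord tone.
It is approached by step down from G4 and left by step up to G4.
Step away and step back to the same note — a neighbor tone (lower neighbor).
The harmony at that moment is C minor seventh chord (C, E♭, G, B♭); F5 is not a chord tone.
It is approached by step down from G5 and left by leap up to B♭5.
Step in, leap out — an escape tone.

F4 (beat 3) — neighbor tone; F5 (beat 6) — escape tone.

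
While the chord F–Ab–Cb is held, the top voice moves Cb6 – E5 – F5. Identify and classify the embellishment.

E5 is an appoggiatura.

The harmony at that moment is F diminished triad (F, Ab, Cb); E5 is not a chord tone.
It is approached by leap down from Cb6 and left by step up to F5.
Leap in, step out — an appoggiatura.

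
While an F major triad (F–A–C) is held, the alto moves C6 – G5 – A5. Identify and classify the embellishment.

The harmony at that moment is F major triad (F, A, C); G5 is not a chord tone.
It is approached by leap down from C6 and left by step up to A5.
Leap in, step out — an appoggiatura.

G5 is an appoggiatura.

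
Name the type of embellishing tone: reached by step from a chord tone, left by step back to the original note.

Approach: by step. Departure: by step in the opposite direction, back to the starting pitch.
Stepwise on both sides but reversing to return to the same chord tone — a neighbor tone. (Had it continued onward in the same direction it would be a passing tone instead.)

Neighbor tone.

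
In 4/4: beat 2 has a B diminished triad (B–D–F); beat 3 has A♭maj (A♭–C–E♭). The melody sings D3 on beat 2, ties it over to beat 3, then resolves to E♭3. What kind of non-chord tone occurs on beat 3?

The harmony at that moment is A♭ major triad (A♭, C, E♭); D3 is not a chord tone.
It is held over (the same pitch as the preceding D3) and left by step up to E♭3.
Held over from the previous chord and resolving up by step — a retardation.

Retardation.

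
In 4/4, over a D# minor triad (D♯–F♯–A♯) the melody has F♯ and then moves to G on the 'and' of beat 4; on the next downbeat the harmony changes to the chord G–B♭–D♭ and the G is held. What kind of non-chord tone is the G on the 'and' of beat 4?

Anticipation.

The harmony at that moment is D♯ minor triad (D♯, F♯, A♯); G is not a chord tone.
It is approached by step up from F♯ and then sustained as the same pitch into the next harmony.
Arriving early and becoming a chord tone when the harmony changes — an anticipation.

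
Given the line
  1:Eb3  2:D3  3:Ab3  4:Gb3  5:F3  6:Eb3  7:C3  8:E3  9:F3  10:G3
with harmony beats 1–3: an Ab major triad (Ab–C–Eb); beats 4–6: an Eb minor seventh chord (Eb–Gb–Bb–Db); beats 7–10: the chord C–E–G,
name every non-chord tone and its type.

The harmony at that moment is Ab major triad (Ab, C, Eb); D3 is not a chord tone.
It is approached by step down from Eb3 and left by leap up to Ab3.
Step in, leap out — an escape tone.
The harmony at that moment is Eb minor seventh chord (Eb, Gb, Bb, Db); F3 is not a chord tone.
It is approached by step down from Gb3 and left by step down to Eb3.
Step in, step out in the same direction — a passing tone.
The harmony at that moment is C major triad (C, E, G); F3 is not a chord tone.
It is approached by step up from E3 and left by step up to G3.
Step in, step out in the same direction — a passing tone.

D3 (beat 2) — escape tone; F3 (beat 5) — passing tone; F3 (beat 9) — passing tone.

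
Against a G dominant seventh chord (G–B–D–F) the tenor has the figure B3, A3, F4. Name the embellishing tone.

A3 is an escape tone.

The harmony at that moment is G dominant seventh chord (G, B, D, F); A3 is not a chord tone.
It is approached by step down from B3 and left by leap up to F4.
Step in, leap out — an escape tone.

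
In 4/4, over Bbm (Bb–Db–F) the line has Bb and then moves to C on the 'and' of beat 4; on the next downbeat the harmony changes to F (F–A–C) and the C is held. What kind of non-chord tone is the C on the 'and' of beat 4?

Anticipation.

The harmony at that moment is Bb minor triad (Bb, Db, F); C is not a chord tone.
It is approached by step up from Bb and then sustained as the same pitch into the next harmony.
Arriving early and becoming a chord tone when the harmony changes — an anticipation.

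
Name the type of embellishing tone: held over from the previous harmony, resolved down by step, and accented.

Approach: by preparation — the pitch is first a chord tone, then held (tied or repeated) while the harmony changes under it. Departure: down by step. Metric position: strong.
A prepared dissonance that resolves downward by step — a suspension. (The same figure resolving upward would be a retardation.)

Suspension.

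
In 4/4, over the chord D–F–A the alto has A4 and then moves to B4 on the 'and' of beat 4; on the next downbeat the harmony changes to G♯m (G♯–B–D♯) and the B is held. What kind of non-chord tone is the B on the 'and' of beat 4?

Anticipation.

The harmony at that moment is D minor triad (D, F, A); B4 is not a chord tone.
It is approached by step up from A4 and then sustained as the same pitch into the next harmony.
Arriving early and becoming a chord tone when the harmony changes — an anticipation.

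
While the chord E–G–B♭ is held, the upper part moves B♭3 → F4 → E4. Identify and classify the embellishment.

F4 is an appoggiatura.

The harmony at that moment is E diminished triad (E, G, B♭); F4 is not a chord tone.
It is approached by leap up from B♭3 and left by step down to E4.
Leap in, step out — an appoggiatura.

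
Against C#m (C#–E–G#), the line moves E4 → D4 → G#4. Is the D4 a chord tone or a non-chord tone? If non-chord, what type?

Non-chord tone — an escape tone.

The harmony at that moment is C# minor triad (C#, E, G#); D4 is not a chord tone.
It is approached by step down from E4 and left by leap up to G#4.
Step in, leap out — an escape tone.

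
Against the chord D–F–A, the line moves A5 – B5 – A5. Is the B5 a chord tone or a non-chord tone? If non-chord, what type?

The harmony at that moment is D minor triad (D, F, A); B5 is not a chord tone.
It is approached by step up from A5 and left by step down to A5.
Step away and step back to the same note — a neighbor tone (upper neighbor).

Non-chord tone — a neighbor tone.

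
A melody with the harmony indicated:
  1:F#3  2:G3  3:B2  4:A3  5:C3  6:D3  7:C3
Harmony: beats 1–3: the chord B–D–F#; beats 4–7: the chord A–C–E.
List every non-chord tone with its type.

G3 (beat 2) — escape tone; D3 (beat 6) — neighbor tone.

The harmony at that moment is B minor triad (B, D, F#); G3 is not a chord tone.
It is approached by step up from F#3 and left by leap down to B2.
Step in, leap out — an escape tone.
The harmony at that moment is A minor triad (A, C, E); D3 is not a chord tone.
It is approached by step up from C3 and left by step down to C3.
Step away and step back to the same note — a neighbor tone (upper neighbor).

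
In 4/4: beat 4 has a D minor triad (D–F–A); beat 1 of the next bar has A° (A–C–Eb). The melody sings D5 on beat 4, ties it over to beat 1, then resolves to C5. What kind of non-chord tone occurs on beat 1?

The harmony at that moment is A diminished triad (A, C, Eb); D5 is not a chord tone.
It is held over (the same pitch as the preceding D5) and left by step down to C5.
Held over from the previous chord and resolving down by step — a suspension.

Suspension.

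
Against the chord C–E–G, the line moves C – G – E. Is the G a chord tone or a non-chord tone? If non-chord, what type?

Chord tone (the fifth of C major triad).

C major triad contains C, E, G; G is the fifth, so it is a chord tone.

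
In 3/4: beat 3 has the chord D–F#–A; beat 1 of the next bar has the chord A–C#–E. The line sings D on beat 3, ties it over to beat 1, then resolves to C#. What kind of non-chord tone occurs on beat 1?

Suspension.

The harmony at that moment is A major triad (A, C#, E); D is not a chord tone.
It is held over (the same pitch as the preceding D) and left by step down to C#.
Held over from the previous chord and resolving down by step — a suspension.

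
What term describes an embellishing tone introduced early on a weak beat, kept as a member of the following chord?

Anticipation.

Approach: ahead of the chord change (typically by step), so it is dissonant against the current harmony. Departure: none — the same pitch is restated or held and is a chord tone of the new harmony.
Dissonant first, consonant once the harmony catches up: the note simply arrives early — an anticipation. (The reverse timing, consonant first and dissonant after the change, would be a suspension or retardation.)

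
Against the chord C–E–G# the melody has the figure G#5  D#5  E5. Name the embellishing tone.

D#5 is an appoggiatura.

The harmony at that moment is C augmented triad (C, E, G#); D#5 is not a chord tone.
It is approached by leap down from G#5 and left by step up to E5.
Leap in, step out — an appoggiatura.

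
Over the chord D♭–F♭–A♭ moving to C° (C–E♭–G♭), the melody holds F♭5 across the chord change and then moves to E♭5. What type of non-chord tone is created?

F♭5 is a suspension.

The harmony at that moment is C diminished triad (C, E♭, G♭); F♭5 is not a chord tone.
It is held over (the same pitch as the preceding F♭5) and left by step down to E♭5.
Held over from the previous chord and resolving down by step — a suspension.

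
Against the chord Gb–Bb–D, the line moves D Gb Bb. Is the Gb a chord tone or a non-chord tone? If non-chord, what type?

Gb augmented triad contains Gb, Bb, D; Gb is the root, so it is a chord tone.

Chord tone (the root of Gb augmented triad).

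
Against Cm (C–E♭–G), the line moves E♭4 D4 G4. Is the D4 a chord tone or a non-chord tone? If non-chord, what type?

Non-chord tone — an escape tone.

The harmony at that moment is C minor triad (C, E♭, G); D4 is not a chord tone.
It is approached by step down from E♭4 and left by leap up to G4.
Step in, leap out — an escape tone.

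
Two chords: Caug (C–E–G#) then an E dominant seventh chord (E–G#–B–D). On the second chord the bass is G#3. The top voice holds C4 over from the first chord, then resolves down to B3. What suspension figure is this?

4–3 suspension.

At the second chord the bass is G#3. The suspended C4 lies a fourth above the bass; after resolving down by step to B3, the interval above the bass becomes a third.
Suspension figures are named by those two intervals: 4–3.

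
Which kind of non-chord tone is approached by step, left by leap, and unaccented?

Escape tone.

Approach: by step. Departure: by leap. Metric position: weak.
Step in, leap out, from a weak position — an escape tone (échappée). (It is the mirror image of the appoggiatura, which leaps in and steps out on a strong beat.)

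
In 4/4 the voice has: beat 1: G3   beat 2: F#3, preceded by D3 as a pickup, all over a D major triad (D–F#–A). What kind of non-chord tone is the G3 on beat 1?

Appoggiatura.

The harmony at that moment is D major triad (D, F#, A); G3 is not a chord tone.
It is approached by leap up from D3 and left by step down to F#3.
Leap in, step out, metrically accented — an appoggiatura.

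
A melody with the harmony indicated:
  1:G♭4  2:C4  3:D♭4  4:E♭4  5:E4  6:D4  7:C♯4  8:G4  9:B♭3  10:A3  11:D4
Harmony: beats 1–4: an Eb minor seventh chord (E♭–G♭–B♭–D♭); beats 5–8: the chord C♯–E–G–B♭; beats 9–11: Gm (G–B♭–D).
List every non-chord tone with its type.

C4 (beat 2) — appoggiatura; D4 (beat 6) — passing tone; A3 (beat 10) — escape tone.

The harmony at that moment is E♭ minor seventh chord (E♭, G♭, B♭, D♭); C4 is not a chord tone.
It is approached by leap down from G♭4 and left by step up to D♭4.
Leap in, step out — an appoggiatura.
The harmony at that moment is C♯ diminished seventh chord (C♯, E, G, B♭); D4 is not a chord tone.
It is approached by step down from E4 and left by step down to C♯4.
Step in, step out in the same direction — a passing tone.
The harmony at that moment is G minor triad (G, B♭, D); A3 is not a chord tone.
It is approached by step down from B♭3 and left by leap up to D4.
Step in, leap out — an escape tone.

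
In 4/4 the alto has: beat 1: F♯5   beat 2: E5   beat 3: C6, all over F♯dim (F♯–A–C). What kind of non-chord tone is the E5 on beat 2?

The harmony at that moment is F♯ diminished triad (F♯, A, C); E5 is not a chord tone.
It is approached by step down from F♯5 and left by leap up to C6.
Step in, leap out, on a weak beat — an escape tone.

Escape tone.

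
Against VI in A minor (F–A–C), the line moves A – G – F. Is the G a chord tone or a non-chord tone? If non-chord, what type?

The harmony at that moment is F major triad (F, A, C); G is not a chord tone.
It is approached by step down from A and left by step down to F.
Step in, step out in the same direction — a passing tone.

Non-chord tone — a passing tone.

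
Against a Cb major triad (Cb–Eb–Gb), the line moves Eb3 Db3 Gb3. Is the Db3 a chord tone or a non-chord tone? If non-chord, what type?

The harmony at that moment is Cb major triad (Cb, Eb, Gb); Db3 is not a chord tone.
It is approached by step down from Eb3 and left by leap up to Gb3.
Step in, leap out — an escape tone.

Non-chord tone — an escape tone.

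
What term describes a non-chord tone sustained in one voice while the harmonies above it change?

Approach: none. Departure: none — a single pitch is sustained while the chords change around it, passing through harmonies that do not contain it.
No melodic motion at all; the dissonance is created entirely by the moving harmonies against the stationary note — a pedal tone (pedal point).

Pedal tone.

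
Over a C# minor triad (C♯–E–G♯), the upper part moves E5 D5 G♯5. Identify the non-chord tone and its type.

The harmony at that moment is C♯ minor triad (C♯, E, G♯); D5 is not a chord tone.
It is approached by step down from E5 and left by leap up to G♯5.
Step in, leap out — an escape tone.

D5 is an escape tone.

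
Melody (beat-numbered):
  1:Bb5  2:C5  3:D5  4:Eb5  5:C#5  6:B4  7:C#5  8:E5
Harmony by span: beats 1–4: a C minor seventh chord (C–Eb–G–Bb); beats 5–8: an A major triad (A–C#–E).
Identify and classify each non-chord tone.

D5 (beat 3) — passing tone; B4 (beat 6) — neighbor tone.

The harmony at that moment is C minor seventh chord (C, Eb, G, Bb); D5 is not a chord tone.
It is approached by step up from C5 and left by step up to Eb5.
Step in, step out in the same direction — a passing tone.
The harmony at that moment is A major triad (A, C#, E); B4 is not a chord tone.
It is approached by step down from C#5 and left by step up to C#5.
Step away and step back to the same note — a neighbor tone (lower neighbor).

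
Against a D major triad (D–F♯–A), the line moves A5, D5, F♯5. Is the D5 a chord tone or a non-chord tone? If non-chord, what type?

Chord tone (the root of D major triad).

D major triad contains D, F♯, A; D is the root, so it is a chord tone.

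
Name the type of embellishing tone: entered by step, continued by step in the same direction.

Passing tone.

Approach: by step. Departure: by step, continuing in the same direction.
Stepwise on both sides with no change of direction means the note fills in the space between two different chord tones — a passing tone. (Had it turned back to its starting note it would be a neighbor tone instead.)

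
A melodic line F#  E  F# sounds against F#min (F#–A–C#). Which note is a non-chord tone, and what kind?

E is a neighbor tone.

The harmony at that moment is F# minor triad (F#, A, C#); E is not a chord tone.
It is approached by step down from F# and left by step up to F#.
Step away and step back to the same note — a neighbor tone (lower neighbor).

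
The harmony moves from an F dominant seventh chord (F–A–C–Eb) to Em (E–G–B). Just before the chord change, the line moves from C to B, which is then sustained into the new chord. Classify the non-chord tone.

B is an anticipation.

The harmony at that moment is F dominant seventh chord (F, A, C, Eb); B is not a chord tone.
It is approached by step down from C and then sustained as the same pitch into the next harmony.
Arriving early and becoming a chord tone when the harmony changes — an anticipation.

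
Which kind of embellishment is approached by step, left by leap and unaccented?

Escape tone.

Approach: by step. Departure: by leap. Metric position: weak.
Step in, leap out, from a weak position — an escape tone (échappée). (It is the mirror image of the appoggiatura, which leaps in and steps out on a strong beat.)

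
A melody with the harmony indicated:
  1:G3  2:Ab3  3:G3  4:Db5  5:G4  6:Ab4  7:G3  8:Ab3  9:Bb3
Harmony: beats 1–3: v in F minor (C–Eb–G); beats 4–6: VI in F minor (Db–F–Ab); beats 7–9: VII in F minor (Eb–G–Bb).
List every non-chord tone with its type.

The harmony at that moment is C minor triad (C, Eb, G); Ab3 is not a chord tone.
It is approached by step up from G3 and left by step down to G3.
Step away and step back to the same note — a neighbor tone (upper neighbor).
The harmony at that moment is Db major triad (Db, F, Ab); G4 is not a chord tone.
It is approached by leap down from Db5 and left by step up to Ab4.
Leap in, step out — an appoggiatura.
The harmony at that moment is Eb major triad (Eb, G, Bb); Ab3 is not a chord tone.
It is approached by step up from G3 and left by step up to Bb3.
Step in, step out in the same direction — a passing tone.

Ab3 (beat 2) — neighbor tone; G4 (beat 5) — appoggiatura; Ab3 (beat 8) — passing tone.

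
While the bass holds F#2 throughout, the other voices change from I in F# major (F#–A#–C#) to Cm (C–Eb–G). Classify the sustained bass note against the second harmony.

The harmony at that moment is C minor triad (C, Eb, G); F#2 is not a chord tone.
It is held over (the same pitch as the preceding F#2) and then sustained as the same pitch into the next harmony.
Sustained through a change of harmony — a pedal tone.

Pedal tone (pedal point).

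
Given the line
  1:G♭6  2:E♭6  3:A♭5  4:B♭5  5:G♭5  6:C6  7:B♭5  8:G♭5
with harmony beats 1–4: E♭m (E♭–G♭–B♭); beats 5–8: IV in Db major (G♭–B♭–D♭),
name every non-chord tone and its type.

A♭5 (beat 3) — appoggiatura; C6 (beat 6) — appoggiatura.

The harmony at that moment is E♭ minor triad (E♭, G♭, B♭); A♭5 is not a chord tone.
It is approached by leap down from E♭6 and left by step up to B♭5.
Leap in, step out — an appoggiatura.
The harmony at that moment is G♭ major triad (G♭, B♭, D♭); C6 is not a chord tone.
It is approached by leap up from G♭5 and left by step down to B♭5.
Leap in, step out — an appoggiatura.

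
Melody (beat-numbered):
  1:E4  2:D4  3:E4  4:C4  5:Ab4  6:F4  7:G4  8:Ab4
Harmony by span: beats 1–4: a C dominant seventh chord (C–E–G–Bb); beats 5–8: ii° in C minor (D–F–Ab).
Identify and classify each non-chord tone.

D4 (beat 2) — neighbor tone; G4 (beat 7) — passing tone.

The harmony at that moment is C dominant seventh chord (C, E, G, Bb); D4 is not a chord tone.
It is approached by step down from E4 and left by step up to E4.
Step away and step back to the same note — a neighbor tone (lower neighbor).
The harmony at that moment is D diminished triad (D, F, Ab); G4 is not a chord tone.
It is approached by step up from F4 and left by step up to Ab4.
Step in, step out in the same direction — a passing tone.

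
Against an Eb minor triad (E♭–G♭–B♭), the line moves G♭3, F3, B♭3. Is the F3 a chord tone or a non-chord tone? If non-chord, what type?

Non-chord tone — an escape tone.

The harmony at that moment is E♭ minor triad (E♭, G♭, B♭); F3 is not a chord tone.
It is approached by step down from G♭3 and left by leap up to B♭3.
Step in, leap out — an escape tone.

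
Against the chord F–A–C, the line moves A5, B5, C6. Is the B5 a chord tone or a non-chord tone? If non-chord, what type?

Non-chord tone — a passing tone.

The harmony at that moment is F major triad (F, A, C); B5 is not a chord tone.
It is approached by step up from A5 and left by step up to C6.
Step in, step out in the same direction — a passing tone.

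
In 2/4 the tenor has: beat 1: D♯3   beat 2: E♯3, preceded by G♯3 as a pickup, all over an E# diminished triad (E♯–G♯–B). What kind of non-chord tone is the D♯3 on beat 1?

Appoggiatura.

The harmony at that moment is E♯ diminished triad (E♯, G♯, B); D♯3 is not a chord tone.
It is approached by leap down from G♯3 and left by step up to E♯3.
Leap in, step out, metrically accented — an appoggiatura.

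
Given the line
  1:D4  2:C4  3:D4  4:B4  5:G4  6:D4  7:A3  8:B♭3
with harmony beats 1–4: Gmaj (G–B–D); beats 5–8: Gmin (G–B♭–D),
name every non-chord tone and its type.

C4 (beat 2) — neighbor tone; A3 (beat 7) — appoggiatura.

The harmony at that moment is G major triad (G, B, D); C4 is not a chord tone.
It is approached by step down from D4 and left by step up to D4.
Step away and step back to the same note — a neighbor tone (lower neighbor).
The harmony at that moment is G minor triad (G, B♭, D); A3 is not a chord tone.
It is approached by leap down from D4 and left by step up to B♭3.
Leap in, step out — an appoggiatura.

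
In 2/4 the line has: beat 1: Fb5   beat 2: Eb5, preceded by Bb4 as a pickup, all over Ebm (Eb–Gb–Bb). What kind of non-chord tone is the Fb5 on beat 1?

The harmony at that moment is Eb minor triad (Eb, Gb, Bb); Fb5 is not a chord tone.
It is approached by leap up from Bb4 and left by step down to Eb5.
Leap in, step out, metrically accented — an appoggiatura.

Appoggiatura.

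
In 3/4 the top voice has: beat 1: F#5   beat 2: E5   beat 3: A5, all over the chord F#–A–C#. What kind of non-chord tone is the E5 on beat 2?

The harmony at that moment is F# minor triad (F#, A, C#); E5 is not a chord tone.
It is approached by step down from F#5 and left by leap up to A5.
Step in, leap out, on a weak beat — an escape tone.

Escape tone.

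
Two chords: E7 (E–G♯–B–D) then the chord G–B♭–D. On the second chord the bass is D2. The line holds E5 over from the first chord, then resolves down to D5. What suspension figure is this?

9–8 suspension.

At the second chord the bass is D2. The suspended E5 lies a ninth above the bass; after resolving down by step to D5, the interval above the bass becomes an octave.
Suspension figures are named by those two intervals: 9–8.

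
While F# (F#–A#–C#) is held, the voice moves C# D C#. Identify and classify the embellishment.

D is a neighbor tone.

The harmony at that moment is F# major triad (F#, A#, C#); D is not a chord tone.
It is approached by step up from C# and left by step down to C#.
Step away and step back to the same note — a neighbor tone (upper neighbor).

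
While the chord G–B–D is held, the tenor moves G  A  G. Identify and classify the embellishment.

The harmony at that moment is G major triad (G, B, D); A is not a chord tone.
It is approached by step up from G and left by step down to G.
Step away and step back to the same note — a neighbor tone (upper neighbor).

A is a neighbor tone.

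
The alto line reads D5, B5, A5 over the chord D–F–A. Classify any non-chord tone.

The harmony at that moment is D minor triad (D, F, A); B5 is not a chord tone.
It is approached by leap up from D5 and left by step down to A5.
Leap in, step out — an appoggiatura.

B5 is an appoggiatura.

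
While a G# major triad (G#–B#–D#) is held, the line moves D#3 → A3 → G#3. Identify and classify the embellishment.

A3 is an appoggiatura.

The harmony at that moment is G# major triad (G#, B#, D#); A3 is not a chord tone.
It is approached by leap up from D#3 and left by step down to G#3.
Leap in, step out — an appoggiatura.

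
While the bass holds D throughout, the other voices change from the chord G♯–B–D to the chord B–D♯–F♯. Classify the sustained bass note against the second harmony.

Pedal tone (pedal point).

The harmony at that moment is B major triad (B, D♯, F♯); D is not a chord tone.
It is held over (the same pitch as the preceding D) and then sustained as the same pitch into the next harmony.
Sustained through a change of harmony — a pedal tone.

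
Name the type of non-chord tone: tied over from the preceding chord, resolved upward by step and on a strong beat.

Retardation.

Approach: by preparation — the pitch is first a chord tone, then held (tied or repeated) while the harmony changes under it. Departure: up by step. Metric position: strong.
A prepared dissonance that resolves upward by step — a retardation. (The same figure resolving downward would be a suspension.)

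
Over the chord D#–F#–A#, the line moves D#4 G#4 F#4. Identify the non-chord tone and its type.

The harmony at that moment is D# minor triad (D#, F#, A#); G#4 is not a chord tone.
It is approached by leap up from D#4 and left by step down to F#4.
Leap in, step out — an appoggiatura.

G#4 is an appoggiatura.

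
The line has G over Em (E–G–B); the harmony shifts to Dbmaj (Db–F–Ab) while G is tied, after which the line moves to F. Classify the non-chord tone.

The harmony at that moment is Db major triad (Db, F, Ab); G is not a chord tone.
It is held over (the same pitch as the preceding G) and left by step down to F.
Held over from the previous chord and resolving down by step — a suspension.

G is a suspension.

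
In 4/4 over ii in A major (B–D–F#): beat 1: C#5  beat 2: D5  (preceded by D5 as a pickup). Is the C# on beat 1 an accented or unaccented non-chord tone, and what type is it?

Accented neighbor tone.

The harmony at that moment is B minor triad (B, D, F#); C#5 is not a chord tone.
It is approached by step down from D5 and left by step up to D5.
Step away and step back to the same note — a neighbor tone (lower neighbor).
It falls on the downbeat, so it is accented.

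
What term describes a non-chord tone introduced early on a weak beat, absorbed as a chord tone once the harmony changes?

Anticipation.

Approach: ahead of the chord change (typically by step), so it is dissonant against the current harmony. Departure: none — the same pitch is restated or held and is a chord tone of the new harmony.
Dissonant first, consonant once the harmony catches up: the note simply arrives early — an anticipation. (The reverse timing, consonant first and dissonant after the change, would be a suspension or retardation.)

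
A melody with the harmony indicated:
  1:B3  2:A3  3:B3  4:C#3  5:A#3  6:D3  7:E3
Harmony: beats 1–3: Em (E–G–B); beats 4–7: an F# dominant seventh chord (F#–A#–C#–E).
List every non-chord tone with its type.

The harmony at that moment is E minor triad (E, G, B); A3 is not a chord tone.
It is approached by step down from B3 and left by step up to B3.
Step away and step back to the same note — a neighbor tone (lower neighbor).
The harmony at that moment is F# dominant seventh chord (F#, A#, C#, E); D3 is not a chord tone.
It is approached by leap down from A#3 and left by step up to E3.
Leap in, step out — an appoggiatura.

A3 (beat 2) — neighbor tone; D3 (beat 6) — appoggiatura.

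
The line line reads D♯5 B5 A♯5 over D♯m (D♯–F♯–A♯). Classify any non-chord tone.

B5 is an appoggiatura.

The harmony at that moment is D♯ minor triad (D♯, F♯, A♯); B5 is not a chord tone.
It is approached by leap up from D♯5 and left by step down to A♯5.
Leap in, step out — an appoggiatura.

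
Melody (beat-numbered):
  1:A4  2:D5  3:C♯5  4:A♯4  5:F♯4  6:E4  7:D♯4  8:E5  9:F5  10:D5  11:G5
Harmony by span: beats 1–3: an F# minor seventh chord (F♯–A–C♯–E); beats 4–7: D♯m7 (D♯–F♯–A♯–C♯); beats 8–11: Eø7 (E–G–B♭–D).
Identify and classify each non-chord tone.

The harmony at that moment is F♯ minor seventh chord (F♯, A, C♯, E); D5 is not a chord tone.
It is approached by leap up from A4 and left by step down to C♯5.
Leap in, step out — an appoggiatura.
The harmony at that moment is D♯ minor seventh chord (D♯, F♯, A♯, C♯); E4 is not a chord tone.
It is approached by step down from F♯4 and left by step down to D♯4.
Step in, step out in the same direction — a passing tone.
The harmony at that moment is E half-diminished seventh chord (E, G, B♭, D); F5 is not a chord tone.
It is approached by step up from E5 and left by leap down to D5.
Step in, leap out — an escape tone.

D5 (beat 2) — appoggiatura; E4 (beat 6) — passing tone; F5 (beat 9) — escape tone.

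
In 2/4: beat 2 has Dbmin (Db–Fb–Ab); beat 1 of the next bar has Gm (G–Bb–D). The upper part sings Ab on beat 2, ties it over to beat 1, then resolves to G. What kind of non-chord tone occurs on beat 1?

The harmony at that moment is G minor triad (G, Bb, D); Ab is not a chord tone.
It is held over (the same pitch as the preceding Ab) and left by step down to G.
Held over from the previous chord and resolving down by step — a suspension.

Suspension.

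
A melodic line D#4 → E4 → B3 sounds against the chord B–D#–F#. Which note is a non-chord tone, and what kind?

E4 is an escape tone.

The harmony at that moment is B major triad (B, D#, F#); E4 is not a chord tone.
It is approached by step up from D#4 and left by leap down to B3.
Step in, leap out — an escape tone.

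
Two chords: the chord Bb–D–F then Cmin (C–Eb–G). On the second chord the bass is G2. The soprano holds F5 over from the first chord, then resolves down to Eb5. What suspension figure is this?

At the second chord the bass is G2. The suspended F5 lies a seventh above the bass; after resolving down by step to Eb5, the interval above the bass becomes a sixth.
Suspension figures are named by those two intervals: 7–6.

7–6 suspension.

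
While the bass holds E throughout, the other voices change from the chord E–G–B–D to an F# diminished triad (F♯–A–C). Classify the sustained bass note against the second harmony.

Pedal tone (pedal point).

The harmony at that moment is F♯ diminished triad (F♯, A, C); E is not a chord tone.
It is held over (the same pitch as the preceding E) and then sustained as the same pitch into the next harmony.
Sustained through a change of harmony — a pedal tone.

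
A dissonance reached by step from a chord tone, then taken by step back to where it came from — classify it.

Approach: by step. Departure: by step in the opposite direction, back to the starting pitch.
Stepwise on both sides but reversing to return to the same chord tone — a neighbor tone. (Had it continued onward in the same direction it would be a passing tone instead.)

Neighbor tone.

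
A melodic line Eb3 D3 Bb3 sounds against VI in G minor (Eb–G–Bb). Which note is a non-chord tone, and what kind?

D3 is an escape tone.

The harmony at that moment is Eb major triad (Eb, G, Bb); D3 is not a chord tone.
It is approached by step down from Eb3 and left by leap up to Bb3.
Step in, leap out — an escape tone.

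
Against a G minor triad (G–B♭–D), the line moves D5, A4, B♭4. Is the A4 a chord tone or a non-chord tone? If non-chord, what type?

The harmony at that moment is G minor triad (G, B♭, D); A4 is not a chord tone.
It is approached by leap down from D5 and left by step up to B♭4.
Leap in, step out — an appoggiatura.

Non-chord tone — an appoggiatura.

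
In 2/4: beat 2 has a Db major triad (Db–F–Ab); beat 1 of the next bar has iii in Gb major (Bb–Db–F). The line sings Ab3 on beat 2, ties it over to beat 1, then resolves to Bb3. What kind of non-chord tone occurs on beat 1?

Retardation.

The harmony at that moment is Bb minor triad (Bb, Db, F); Ab3 is not a chord tone.
It is held over (the same pitch as the preceding Ab3) and left by step up to Bb3.
Held over from the previous chord and resolving up by step — a retardation.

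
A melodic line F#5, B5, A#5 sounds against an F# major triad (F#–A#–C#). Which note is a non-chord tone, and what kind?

B5 is an appoggiatura.

The harmony at that moment is F# major triad (F#, A#, C#); B5 is not a chord tone.
It is approached by leap up from F#5 and left by step down to A#5.
Leap in, step out — an appoggiatura.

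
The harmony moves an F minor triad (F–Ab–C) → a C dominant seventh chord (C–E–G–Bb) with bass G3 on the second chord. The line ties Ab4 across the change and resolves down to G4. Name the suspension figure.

At the second chord the bass is G3. The suspended Ab4 lies a ninth above the bass; after resolving down by step to G4, the interval above the bass becomes an octave.
Suspension figures are named by those two intervals: 9–8.

9–8 suspension.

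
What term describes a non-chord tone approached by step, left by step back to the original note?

Neighbor tone.

Approach: by step. Departure: by step in the opposite direction, back to the starting pitch.
Stepwise on both sides but reversing to return to the same chord tone — a neighbor tone. (Had it continued onward in the same direction it would be a passing tone instead.)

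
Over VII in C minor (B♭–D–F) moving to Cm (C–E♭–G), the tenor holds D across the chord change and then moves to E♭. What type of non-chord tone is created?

D is a retardation.

The harmony at that moment is C minor triad (C, E♭, G); D is not a chord tone.
It is held over (the same pitch as the preceding D) and left by step up to E♭.
Held over from the previous chord and resolving up by step — a retardation.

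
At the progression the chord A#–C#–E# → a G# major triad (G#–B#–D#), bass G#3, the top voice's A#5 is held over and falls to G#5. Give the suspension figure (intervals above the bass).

At the second chord the bass is G#3. The suspended A#5 lies a ninth above the bass; after resolving down by step to G#5, the interval above the bass becomes an octave.
Suspension figures are named by those two intervals: 9–8.

9–8 suspension.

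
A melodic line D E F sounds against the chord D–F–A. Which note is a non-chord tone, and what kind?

The harmony at that moment is D minor triad (D, F, A); E is not a chord tone.
It is approached by step up from D and left by step up to F.
Step in, step out in the same direction — a passing tone.

E is a passing tone.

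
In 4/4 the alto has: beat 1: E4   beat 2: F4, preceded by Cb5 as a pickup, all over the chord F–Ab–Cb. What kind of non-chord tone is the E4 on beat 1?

The harmony at that moment is F diminished triad (F, Ab, Cb); E4 is not a chord tone.
It is approached by leap down from Cb5 and left by step up to F4.
Leap in, step out, metrically accented — an appoggiatura.

Appoggiatura.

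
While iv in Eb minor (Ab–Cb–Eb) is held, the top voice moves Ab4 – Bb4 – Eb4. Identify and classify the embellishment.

The harmony at that moment is Ab minor triad (Ab, Cb, Eb); Bb4 is not a chord tone.
It is approached by step up from Ab4 and left by leap down to Eb4.
Step in, leap out — an escape tone.

Bb4 is an escape tone.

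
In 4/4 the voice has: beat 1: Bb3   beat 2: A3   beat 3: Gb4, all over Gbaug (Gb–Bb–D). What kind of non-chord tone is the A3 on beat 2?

Escape tone.

The harmony at that moment is Gb augmented triad (Gb, Bb, D); A3 is not a chord tone.
It is approached by step down from Bb3 and left by leap up to Gb4.
Step in, leap out, on a weak beat — an escape tone.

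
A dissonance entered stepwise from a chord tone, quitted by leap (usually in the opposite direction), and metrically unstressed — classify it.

Approach: by step. Departure: by leap. Metric position: weak.
Step in, leap out, from a weak position — an escape tone (échappée). (It is the mirror image of the appoggiatura, which leaps in and steps out on a strong beat.)

Escape tone.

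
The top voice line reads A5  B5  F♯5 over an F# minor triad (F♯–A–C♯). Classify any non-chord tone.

The harmony at that moment is F♯ minor triad (F♯, A, C♯); B5 is not a chord tone.
It is approached by step up from A5 and left by leap down to F♯5.
Step in, leap out — an escape tone.

B5 is an escape tone.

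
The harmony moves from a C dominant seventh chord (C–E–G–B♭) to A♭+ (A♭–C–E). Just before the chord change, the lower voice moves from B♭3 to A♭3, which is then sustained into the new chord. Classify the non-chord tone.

A♭3 is an anticipation.

The harmony at that moment is C dominant seventh chord (C, E, G, B♭); A♭3 is not a chord tone.
It is approached by step down from B♭3 and then sustained as the same pitch into the next harmony.
Arriving early and becoming a chord tone when the harmony changes — an anticipation.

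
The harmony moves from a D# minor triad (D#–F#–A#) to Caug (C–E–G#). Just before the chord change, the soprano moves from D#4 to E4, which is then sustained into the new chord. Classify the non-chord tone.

The harmony at that moment is D# minor triad (D#, F#, A#); E4 is not a chord tone.
It is approached by step up from D#4 and then sustained as the same pitch into the next harmony.
Arriving early and becoming a chord tone when the harmony changes — an anticipation.

E4 is an anticipation.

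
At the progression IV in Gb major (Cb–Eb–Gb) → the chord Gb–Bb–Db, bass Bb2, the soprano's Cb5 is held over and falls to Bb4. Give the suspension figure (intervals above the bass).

9–8 suspension.

At the second chord the bass is Bb2. The suspended Cb5 lies a ninth above the bass; after resolving down by step to Bb4, the interval above the bass becomes an octave.
Suspension figures are named by those two intervals: 9–8.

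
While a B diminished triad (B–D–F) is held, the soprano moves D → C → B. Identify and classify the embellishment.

C is a passing tone.

The harmony at that moment is B diminished triad (B, D, F); C is not a chord tone.
It is approached by step down from D and left by step down to B.
Step in, step out in the same direction — a passing tone.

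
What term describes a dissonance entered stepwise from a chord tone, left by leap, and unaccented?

Escape tone.

Approach: by step. Departure: by leap. Metric position: weak.
Step in, leap out, from a weak position — an escape tone (échappée). (It is the mirror image of the appoggiatura, which leaps in and steps out on a strong beat.)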